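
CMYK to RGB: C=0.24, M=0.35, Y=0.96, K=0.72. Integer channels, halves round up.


R = 255 × (1-C) × (1-K) = 255 × 0.76 × 0.28 = 54.264 → 54
G = 255 × (1-M) × (1-K) = 255 × 0.65 × 0.28 = 46.41 → 46
B = 255 × (1-Y) × (1-K) = 255 × 0.04 × 0.28 = 2.856 → 3
= RGB(54, 46, 3)


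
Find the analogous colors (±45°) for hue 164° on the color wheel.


Base hue: 164°
Left analog: (164 - 45) mod 360 = 119°
Right analog: (164 + 45) mod 360 = 209°
Analogous hues = 119° and 209°


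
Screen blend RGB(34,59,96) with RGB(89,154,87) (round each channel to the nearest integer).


Screen: C = 255 - (255-A)×(255-B)/255, rounded to nearest integer
R: 255 - (255-34)×(255-89)/255 = 255 - 36686/255 ≈ 255 - 143.867 = 111.133 → 111
G: 255 - (255-59)×(255-154)/255 = 255 - 19796/255 ≈ 255 - 77.631 = 177.369 → 177
B: 255 - (255-96)×(255-87)/255 = 255 - 26712/255 ≈ 255 - 104.753 = 150.247 → 150
= RGB(111, 177, 150)


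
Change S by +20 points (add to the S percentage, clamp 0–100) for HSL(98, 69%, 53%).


Original S = 69%
Adjustment = +20 percentage points
New S = 69 + (20) = 89
Clamp to [0, 100] → 89
= HSL(98°, 89%, 53%)


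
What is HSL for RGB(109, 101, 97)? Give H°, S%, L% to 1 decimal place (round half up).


Normalize: R'=109/255≈0.4275, G'=101/255≈0.3961, B'=97/255≈0.3804
Max=109/255, Min=97/255, Δ=Max-Min=12/255
L = (Max+Min)/2 = (109+97)/510 = 206/510 = 0.40392… → L = 40.4%
L ≤ 0.5 → S = Δ/(Max+Min) = 12/(109+97) = 12/206 = 0.05825… → S = 5.8%
(the 1/255 factors cancel in S and H, so raw channel differences can be used)
Max is R' → H = 60 × (((G-B)/Δ) mod 6) = 60 × (((101-97)/12) mod 6)
  4/12 = 0.3333…
  H = 60 × 0.3333… = 20° → H = 20.0°
= HSL(20.0°, 5.8%, 40.4%)


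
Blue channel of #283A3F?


Color: #283A3F
R = 28 = 40
G = 3A = 58
B = 3F = 63
Blue = 63


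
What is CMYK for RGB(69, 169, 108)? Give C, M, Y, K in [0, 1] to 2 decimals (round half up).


R'=69/255≈0.2706, G'=169/255≈0.6627, B'=108/255≈0.4235
K = 1 - max(R',G',B') = 1 - 169/255 = 86/255 = 0.33725… → 0.34
(1-R'-K)/(1-K) simplifies to (max-R)/max with max = 169:
C = (169-69)/169 = 100/169 = 0.59171… → 0.59
M = (169-169)/169 = 0/169 = 0 → 0.00
Y = (169-108)/169 = 61/169 = 0.36094… → 0.36
= CMYK(0.59, 0.00, 0.36, 0.34)


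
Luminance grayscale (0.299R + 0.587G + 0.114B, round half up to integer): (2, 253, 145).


Gray = 0.299×R + 0.587×G + 0.114×B
Gray = 0.299×2 + 0.587×253 + 0.114×145
Gray = 0.598 + 148.511 + 16.530
Gray = 165.639 → round half up → 166
Gray = 166


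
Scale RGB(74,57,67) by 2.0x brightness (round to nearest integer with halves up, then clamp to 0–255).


Multiply each channel by 2.0, round half up, clamp to [0, 255]
R: 74×2.0 = 148
G: 57×2.0 = 114
B: 67×2.0 = 134
= RGB(148, 114, 134)


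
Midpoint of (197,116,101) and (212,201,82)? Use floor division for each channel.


Midpoint: each channel = ⌊(C₁+C₂)/2⌋
R: ⌊(197+212)/2⌋ = 204
G: ⌊(116+201)/2⌋ = 158
B: ⌊(101+82)/2⌋ = 91
= RGB(204, 158, 91)


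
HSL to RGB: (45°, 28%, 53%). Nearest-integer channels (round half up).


H=45°, S=0.28, L=0.53
C = (1-|2L-1|)×S = (1-|0.06|)×0.28 = 0.2632
H' = H/60 = 45/60 ≈ 0.7500; X = C×(1-|H' mod 2 - 1|) = 0.1974
m = L - C/2 = 0.53 - 0.1316 = 0.3984
Sector ⌊H'⌋ = 0 → (R',G',B') = (0.2632, 0.1974, 0.0)
RGB = ((R'+m)×255, (G'+m)×255, (B'+m)×255) = (168.708, 151.929, 101.592)
Round half up → RGB(169, 152, 102)


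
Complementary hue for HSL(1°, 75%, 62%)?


Complement = opposite side of color wheel = hue + 180°
H' = (1 + 180) mod 360 = 181°
S and L unchanged.
= HSL(181°, 75%, 62%)


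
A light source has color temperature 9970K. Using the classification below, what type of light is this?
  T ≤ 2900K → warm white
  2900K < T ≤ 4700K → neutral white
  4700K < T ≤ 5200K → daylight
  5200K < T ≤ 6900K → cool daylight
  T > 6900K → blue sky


Temperature: 9970K
9970K > 6900K → blue sky
Classification: blue sky


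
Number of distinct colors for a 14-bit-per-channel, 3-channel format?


Total bits = 14 bits/channel × 3 channels = 42 bits
Distinct colors = 2^42
= 4,398,046,511,104 colors


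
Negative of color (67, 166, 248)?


Invert: (255-R, 255-G, 255-B)
R: 255-67 = 188
G: 255-166 = 89
B: 255-248 = 7
= RGB(188, 89, 7)


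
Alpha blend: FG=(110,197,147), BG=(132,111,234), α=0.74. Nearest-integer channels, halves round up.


C = α×F + (1-α)×B, with 1-α = 0.26
R: 0.74×110 + 0.26×132 = 81.40 + 34.32 = 115.72 → 116
G: 0.74×197 + 0.26×111 = 145.78 + 28.86 = 174.64 → 175
B: 0.74×147 + 0.26×234 = 108.78 + 60.84 = 169.62 → 170
= RGB(116, 175, 170)


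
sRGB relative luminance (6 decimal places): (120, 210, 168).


Linearize each channel (sRGB transfer function): c = v/255; c_lin = c/12.92 if c ≤ 0.04045, else ((c+0.055)/1.055)^2.4
  R: 120/255 ≈ 0.470588 > 0.04045 → ((0.470588+0.055)/1.055)^2.4 ≈ 0.187821
  G: 210/255 ≈ 0.823529 > 0.04045 → ((0.823529+0.055)/1.055)^2.4 ≈ 0.644480
  B: 168/255 ≈ 0.658824 > 0.04045 → ((0.658824+0.055)/1.055)^2.4 ≈ 0.391572
R_lin = 0.187821, G_lin = 0.644480, B_lin = 0.391572
L = 0.2126×R + 0.7152×G + 0.0722×B
L = 0.2126×0.187821 + 0.7152×0.644480 + 0.0722×0.391572
L ≈ 0.529134


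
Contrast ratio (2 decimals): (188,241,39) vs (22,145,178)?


Linearize each sRGB channel c=v/255: c/12.92 if c ≤ 0.04045 else ((c+0.055)/1.055)^2.4
L = 0.2126×R_lin + 0.7152×G_lin + 0.0722×B_lin
Color 1 (188,241,39):
  R=188: 188/255≈0.7373 > 0.04045 → ((0.7373+0.055)/1.055)^2.4 ≈ 0.50289
  G=241: 241/255≈0.9451 > 0.04045 → ((0.9451+0.055)/1.055)^2.4 ≈ 0.87962
  B=39: 39/255≈0.1529 > 0.04045 → ((0.1529+0.055)/1.055)^2.4 ≈ 0.02029
  L1 = 0.2126×0.50289 + 0.7152×0.87962 + 0.0722×0.02029 ≈ 0.73748
Color 2 (22,145,178):
  R=22: 22/255≈0.0863 > 0.04045 → ((0.0863+0.055)/1.055)^2.4 ≈ 0.00802
  G=145: 145/255≈0.5686 > 0.04045 → ((0.5686+0.055)/1.055)^2.4 ≈ 0.28315
  B=178: 178/255≈0.6980 > 0.04045 → ((0.6980+0.055)/1.055)^2.4 ≈ 0.44520
  L2 = 0.2126×0.00802 + 0.7152×0.28315 + 0.0722×0.44520 ≈ 0.23636
Lighter = 0.73748, Darker = 0.23636
Ratio = (L_lighter + 0.05) / (L_darker + 0.05)
Ratio = (0.73748 + 0.05) / (0.23636 + 0.05) = 0.78748 / 0.28636 ≈ 2.7500
Ratio ≈ 2.75:1


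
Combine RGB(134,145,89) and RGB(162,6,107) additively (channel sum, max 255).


Additive: each channel = min(255, C₁+C₂)
R: 134+162 = 296 → 255
G: 145+6 = 151 → 151
B: 89+107 = 196 → 196
= RGB(255, 151, 196)


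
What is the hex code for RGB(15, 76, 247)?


R = 15 → 0F (hex)
G = 76 → 4C (hex)
B = 247 → F7 (hex)
Hex = #0F4CF7


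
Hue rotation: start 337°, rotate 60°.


New hue = (H + rotation) mod 360
New hue = (337 + 60) mod 360
= 397 mod 360
= 37°


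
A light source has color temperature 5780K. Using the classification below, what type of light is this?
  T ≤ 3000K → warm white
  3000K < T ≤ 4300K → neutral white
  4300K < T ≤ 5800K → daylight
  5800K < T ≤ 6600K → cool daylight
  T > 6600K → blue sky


Temperature: 5780K
4300K < 5780K ≤ 5800K → daylight
Classification: daylight


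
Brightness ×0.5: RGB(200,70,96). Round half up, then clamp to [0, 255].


Multiply each channel by 0.5, round half up, clamp to [0, 255]
R: 200×0.5 = 100
G: 70×0.5 = 35
B: 96×0.5 = 48
= RGB(100, 35, 48)


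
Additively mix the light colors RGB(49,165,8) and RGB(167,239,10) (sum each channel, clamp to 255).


Additive: each channel = min(255, C₁+C₂)
R: 49+167 = 216 → 216
G: 165+239 = 404 → 255
B: 8+10 = 18 → 18
= RGB(216, 255, 18)


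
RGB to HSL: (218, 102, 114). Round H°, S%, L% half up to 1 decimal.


Normalize: R'=218/255≈0.8549, G'=102/255≈0.4000, B'=114/255≈0.4471
Max=218/255, Min=102/255, Δ=Max-Min=116/255
L = (Max+Min)/2 = (218+102)/510 = 320/510 = 0.62745… → L = 62.7%
L > 0.5 → S = Δ/(2-Max-Min) = 116/(510-218-102) = 116/190 = 0.61052… → S = 61.1%
(the 1/255 factors cancel in S and H, so raw channel differences can be used)
Max is R' → H = 60 × (((G-B)/Δ) mod 6) = 60 × (((102-114)/116) mod 6)
  (-12)/116 = -0.1034…; negative, so add 6 → 5.8965…
  H = 60 × 5.8965… = 353.793…° → H = 353.8°
= HSL(353.8°, 61.1%, 62.7%)


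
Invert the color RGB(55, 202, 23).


Invert: (255-R, 255-G, 255-B)
R: 255-55 = 200
G: 255-202 = 53
B: 255-23 = 232
= RGB(200, 53, 232)


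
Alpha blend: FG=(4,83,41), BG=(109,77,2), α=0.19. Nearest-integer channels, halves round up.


C = α×F + (1-α)×B, with 1-α = 0.81
R: 0.19×4 + 0.81×109 = 0.76 + 88.29 = 89.05 → 89
G: 0.19×83 + 0.81×77 = 15.77 + 62.37 = 78.14 → 78
B: 0.19×41 + 0.81×2 = 7.79 + 1.62 = 9.41 → 9
= RGB(89, 78, 9)


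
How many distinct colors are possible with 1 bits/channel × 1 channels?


Total bits = 1 bits/channel × 1 channels = 1 bits
Distinct colors = 2^1
= 2 colors


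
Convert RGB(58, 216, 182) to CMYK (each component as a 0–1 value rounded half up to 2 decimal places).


R'=58/255≈0.2275, G'=216/255≈0.8471, B'=182/255≈0.7137
K = 1 - max(R',G',B') = 1 - 216/255 = 39/255 = 0.15294… → 0.15
(1-R'-K)/(1-K) simplifies to (max-R)/max with max = 216:
C = (216-58)/216 = 158/216 = 0.73148… → 0.73
M = (216-216)/216 = 0/216 = 0 → 0.00
Y = (216-182)/216 = 34/216 = 0.15740… → 0.16
= CMYK(0.73, 0.00, 0.16, 0.15)


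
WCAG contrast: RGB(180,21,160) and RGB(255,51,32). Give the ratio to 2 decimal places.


Linearize each sRGB channel c=v/255: c/12.92 if c ≤ 0.04045 else ((c+0.055)/1.055)^2.4
L = 0.2126×R_lin + 0.7152×G_lin + 0.0722×B_lin
Color 1 (180,21,160):
  R=180: 180/255≈0.7059 > 0.04045 → ((0.7059+0.055)/1.055)^2.4 ≈ 0.45641
  G=21: 21/255≈0.0824 > 0.04045 → ((0.0824+0.055)/1.055)^2.4 ≈ 0.00750
  B=160: 160/255≈0.6275 > 0.04045 → ((0.6275+0.055)/1.055)^2.4 ≈ 0.35153
  L1 = 0.2126×0.45641 + 0.7152×0.00750 + 0.0722×0.35153 ≈ 0.12778
Color 2 (255,51,32):
  R=255: 255/255≈1.0000 > 0.04045 → ((1.0000+0.055)/1.055)^2.4 ≈ 1.00000
  G=51: 51/255≈0.2000 > 0.04045 → ((0.2000+0.055)/1.055)^2.4 ≈ 0.03310
  B=32: 32/255≈0.1255 > 0.04045 → ((0.1255+0.055)/1.055)^2.4 ≈ 0.01444
  L2 = 0.2126×1.00000 + 0.7152×0.03310 + 0.0722×0.01444 ≈ 0.23732
Lighter = 0.23732, Darker = 0.12778
Ratio = (L_lighter + 0.05) / (L_darker + 0.05)
Ratio = (0.23732 + 0.05) / (0.12778 + 0.05) = 0.28732 / 0.17778 ≈ 1.6162
Ratio ≈ 1.62:1


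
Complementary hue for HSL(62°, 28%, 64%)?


Complement = opposite side of color wheel = hue + 180°
H' = (62 + 180) mod 360 = 242°
S and L unchanged.
= HSL(242°, 28%, 64%)


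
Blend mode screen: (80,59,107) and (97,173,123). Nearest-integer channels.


Screen: C = 255 - (255-A)×(255-B)/255, rounded to nearest integer
R: 255 - (255-80)×(255-97)/255 = 255 - 27650/255 ≈ 255 - 108.431 = 146.569 → 147
G: 255 - (255-59)×(255-173)/255 = 255 - 16072/255 ≈ 255 - 63.027 = 191.973 → 192
B: 255 - (255-107)×(255-123)/255 = 255 - 19536/255 ≈ 255 - 76.612 = 178.388 → 178
= RGB(147, 192, 178)


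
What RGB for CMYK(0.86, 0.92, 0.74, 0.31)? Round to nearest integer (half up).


R = 255 × (1-C) × (1-K) = 255 × 0.14 × 0.69 = 24.633 → 25
G = 255 × (1-M) × (1-K) = 255 × 0.08 × 0.69 = 14.076 → 14
B = 255 × (1-Y) × (1-K) = 255 × 0.26 × 0.69 = 45.747 → 46
= RGB(25, 14, 46)


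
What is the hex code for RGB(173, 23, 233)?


R = 173 → AD (hex)
G = 23 → 17 (hex)
B = 233 → E9 (hex)
Hex = #AD17E9


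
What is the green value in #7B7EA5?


Color: #7B7EA5
R = 7B = 123
G = 7E = 126
B = A5 = 165
Green = 126


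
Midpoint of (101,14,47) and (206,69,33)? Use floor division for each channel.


Midpoint: each channel = ⌊(C₁+C₂)/2⌋
R: ⌊(101+206)/2⌋ = 153
G: ⌊(14+69)/2⌋ = 41
B: ⌊(47+33)/2⌋ = 40
= RGB(153, 41, 40)


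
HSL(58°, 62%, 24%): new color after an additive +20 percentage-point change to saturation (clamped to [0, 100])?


Original S = 62%
Adjustment = +20 percentage points
New S = 62 + (20) = 82
Clamp to [0, 100] → 82
= HSL(58°, 82%, 24%)


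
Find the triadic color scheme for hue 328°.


Triadic: equally spaced at 120° intervals
H1 = 328°
H2 = (328 + 120) mod 360 = 88°
H3 = (328 + 240) mod 360 = 208°
Triadic = 328°, 88°, 208°


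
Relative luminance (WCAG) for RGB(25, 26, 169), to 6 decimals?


Linearize each channel (sRGB transfer function): c = v/255; c_lin = c/12.92 if c ≤ 0.04045, else ((c+0.055)/1.055)^2.4
  R: 25/255 ≈ 0.098039 > 0.04045 → ((0.098039+0.055)/1.055)^2.4 ≈ 0.009721
  G: 26/255 ≈ 0.101961 > 0.04045 → ((0.101961+0.055)/1.055)^2.4 ≈ 0.010330
  B: 169/255 ≈ 0.662745 > 0.04045 → ((0.662745+0.055)/1.055)^2.4 ≈ 0.396755
R_lin = 0.009721, G_lin = 0.010330, B_lin = 0.396755
L = 0.2126×R + 0.7152×G + 0.0722×B
L = 0.2126×0.009721 + 0.7152×0.010330 + 0.0722×0.396755
L ≈ 0.038100


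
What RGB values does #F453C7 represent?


F4 → 244 (R)
53 → 83 (G)
C7 → 199 (B)
= RGB(244, 83, 199)


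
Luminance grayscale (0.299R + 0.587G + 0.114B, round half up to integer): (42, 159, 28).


Gray = 0.299×R + 0.587×G + 0.114×B
Gray = 0.299×42 + 0.587×159 + 0.114×28
Gray = 12.558 + 93.333 + 3.192
Gray = 109.083 → round half up → 109
Gray = 109


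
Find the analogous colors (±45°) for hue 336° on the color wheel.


Base hue: 336°
Left analog: (336 - 45) mod 360 = 291°
Right analog: (336 + 45) mod 360 = 21°
Analogous hues = 291° and 21°


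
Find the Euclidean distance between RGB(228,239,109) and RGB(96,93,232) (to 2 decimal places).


d = √[(R₁-R₂)² + (G₁-G₂)² + (B₁-B₂)²]
d = √[(228-96)² + (239-93)² + (109-232)²]
d = √[17424 + 21316 + 15129]
d = √53869
d ≈ 232.10


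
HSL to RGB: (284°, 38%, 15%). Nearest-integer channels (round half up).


H=284°, S=0.38, L=0.15
C = (1-|2L-1|)×S = (1-|-0.70|)×0.38 = 0.114
H' = H/60 = 284/60 ≈ 4.7333; X = C×(1-|H' mod 2 - 1|) = 0.0836
m = L - C/2 = 0.15 - 0.057 = 0.093
Sector ⌊H'⌋ = 4 → (R',G',B') = (0.0836, 0.0, 0.114)
RGB = ((R'+m)×255, (G'+m)×255, (B'+m)×255) = (45.033, 23.715, 52.785)
Round half up → RGB(45, 24, 53)


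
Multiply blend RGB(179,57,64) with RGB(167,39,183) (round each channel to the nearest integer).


Multiply: C = A×B/255, rounded to nearest integer
R: 179×167/255 = 29893/255 ≈ 117.227 → 117
G: 57×39/255 = 2223/255 ≈ 8.718 → 9
B: 64×183/255 = 11712/255 ≈ 45.929 → 46
= RGB(117, 9, 46)


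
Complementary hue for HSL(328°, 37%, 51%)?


Complement = opposite side of color wheel = hue + 180°
H' = (328 + 180) mod 360 = 148°
S and L unchanged.
= HSL(148°, 37%, 51%)


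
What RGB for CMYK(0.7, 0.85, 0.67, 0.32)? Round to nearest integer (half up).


R = 255 × (1-C) × (1-K) = 255 × 0.30 × 0.68 = 52.02 → 52
G = 255 × (1-M) × (1-K) = 255 × 0.15 × 0.68 = 26.01 → 26
B = 255 × (1-Y) × (1-K) = 255 × 0.33 × 0.68 = 57.222 → 57
= RGB(52, 26, 57)


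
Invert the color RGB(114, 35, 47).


Invert: (255-R, 255-G, 255-B)
R: 255-114 = 141
G: 255-35 = 220
B: 255-47 = 208
= RGB(141, 220, 208)


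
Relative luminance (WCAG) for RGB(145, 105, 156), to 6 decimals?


Linearize each channel (sRGB transfer function): c = v/255; c_lin = c/12.92 if c ≤ 0.04045, else ((c+0.055)/1.055)^2.4
  R: 145/255 ≈ 0.568627 > 0.04045 → ((0.568627+0.055)/1.055)^2.4 ≈ 0.283149
  G: 105/255 ≈ 0.411765 > 0.04045 → ((0.411765+0.055)/1.055)^2.4 ≈ 0.141263
  B: 156/255 ≈ 0.611765 > 0.04045 → ((0.611765+0.055)/1.055)^2.4 ≈ 0.332452
R_lin = 0.283149, G_lin = 0.141263, B_lin = 0.332452
L = 0.2126×R + 0.7152×G + 0.0722×B
L = 0.2126×0.283149 + 0.7152×0.141263 + 0.0722×0.332452
L ≈ 0.185232


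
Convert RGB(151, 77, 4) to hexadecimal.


R = 151 → 97 (hex)
G = 77 → 4D (hex)
B = 4 → 04 (hex)
Hex = #974D04


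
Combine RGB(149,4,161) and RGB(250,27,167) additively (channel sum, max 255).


Additive: each channel = min(255, C₁+C₂)
R: 149+250 = 399 → 255
G: 4+27 = 31 → 31
B: 161+167 = 328 → 255
= RGB(255, 31, 255)


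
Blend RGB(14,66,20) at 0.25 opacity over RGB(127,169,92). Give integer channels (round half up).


C = α×F + (1-α)×B, with 1-α = 0.75
R: 0.25×14 + 0.75×127 = 3.50 + 95.25 = 98.75 → 99
G: 0.25×66 + 0.75×169 = 16.50 + 126.75 = 143.25 → 143
B: 0.25×20 + 0.75×92 = 5.00 + 69.00 = 74.00 → 74
= RGB(99, 143, 74)


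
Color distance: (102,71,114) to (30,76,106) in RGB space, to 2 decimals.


d = √[(R₁-R₂)² + (G₁-G₂)² + (B₁-B₂)²]
d = √[(102-30)² + (71-76)² + (114-106)²]
d = √[5184 + 25 + 64]
d = √5273
d ≈ 72.62


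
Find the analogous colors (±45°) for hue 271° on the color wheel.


Base hue: 271°
Left analog: (271 - 45) mod 360 = 226°
Right analog: (271 + 45) mod 360 = 316°
Analogous hues = 226° and 316°


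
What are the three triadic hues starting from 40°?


Triadic: equally spaced at 120° intervals
H1 = 40°
H2 = (40 + 120) mod 360 = 160°
H3 = (40 + 240) mod 360 = 280°
Triadic = 40°, 160°, 280°


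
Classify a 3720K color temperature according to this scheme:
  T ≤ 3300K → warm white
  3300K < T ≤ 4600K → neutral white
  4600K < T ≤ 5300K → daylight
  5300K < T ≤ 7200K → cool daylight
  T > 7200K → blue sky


Temperature: 3720K
3300K < 3720K ≤ 4600K → neutral white
Classification: neutral white


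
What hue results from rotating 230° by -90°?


New hue = (H + rotation) mod 360
New hue = (230 -90) mod 360
= 140 mod 360
= 140°


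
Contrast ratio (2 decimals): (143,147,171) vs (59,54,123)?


Linearize each sRGB channel c=v/255: c/12.92 if c ≤ 0.04045 else ((c+0.055)/1.055)^2.4
L = 0.2126×R_lin + 0.7152×G_lin + 0.0722×B_lin
Color 1 (143,147,171):
  R=143: 143/255≈0.5608 > 0.04045 → ((0.5608+0.055)/1.055)^2.4 ≈ 0.27468
  G=147: 147/255≈0.5765 > 0.04045 → ((0.5765+0.055)/1.055)^2.4 ≈ 0.29177
  B=171: 171/255≈0.6706 > 0.04045 → ((0.6706+0.055)/1.055)^2.4 ≈ 0.40724
  L1 = 0.2126×0.27468 + 0.7152×0.29177 + 0.0722×0.40724 ≈ 0.29647
Color 2 (59,54,123):
  R=59: 59/255≈0.2314 > 0.04045 → ((0.2314+0.055)/1.055)^2.4 ≈ 0.04374
  G=54: 54/255≈0.2118 > 0.04045 → ((0.2118+0.055)/1.055)^2.4 ≈ 0.03689
  B=123: 123/255≈0.4824 > 0.04045 → ((0.4824+0.055)/1.055)^2.4 ≈ 0.19807
  L2 = 0.2126×0.04374 + 0.7152×0.03689 + 0.0722×0.19807 ≈ 0.04998
Lighter = 0.29647, Darker = 0.04998
Ratio = (L_lighter + 0.05) / (L_darker + 0.05)
Ratio = (0.29647 + 0.05) / (0.04998 + 0.05) = 0.34647 / 0.09998 ≈ 3.4654
Ratio ≈ 3.47:1


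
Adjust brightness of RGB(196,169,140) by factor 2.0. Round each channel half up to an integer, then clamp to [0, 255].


Multiply each channel by 2.0, round half up, clamp to [0, 255]
R: 196×2.0 = 392 → clamp → 255
G: 169×2.0 = 338 → clamp → 255
B: 140×2.0 = 280 → clamp → 255
= RGB(255, 255, 255)


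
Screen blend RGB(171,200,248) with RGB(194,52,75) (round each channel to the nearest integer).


Screen: C = 255 - (255-A)×(255-B)/255, rounded to nearest integer
R: 255 - (255-171)×(255-194)/255 = 255 - 5124/255 ≈ 255 - 20.094 = 234.906 → 235
G: 255 - (255-200)×(255-52)/255 = 255 - 11165/255 ≈ 255 - 43.784 = 211.216 → 211
B: 255 - (255-248)×(255-75)/255 = 255 - 1260/255 ≈ 255 - 4.941 = 250.059 → 250
= RGB(235, 211, 250)


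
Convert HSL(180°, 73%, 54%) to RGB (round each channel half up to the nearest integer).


H=180°, S=0.73, L=0.54
C = (1-|2L-1|)×S = (1-|0.08|)×0.73 = 0.6716
H' = H/60 = 180/60 ≈ 3.0000; X = C×(1-|H' mod 2 - 1|) = 0.6716
m = L - C/2 = 0.54 - 0.3358 = 0.2042
Sector ⌊H'⌋ = 3 → (R',G',B') = (0.0, 0.6716, 0.6716)
RGB = ((R'+m)×255, (G'+m)×255, (B'+m)×255) = (52.071, 223.329, 223.329)
Round half up → RGB(52, 223, 223)


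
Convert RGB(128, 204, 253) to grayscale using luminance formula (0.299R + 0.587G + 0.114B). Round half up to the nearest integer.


Gray = 0.299×R + 0.587×G + 0.114×B
Gray = 0.299×128 + 0.587×204 + 0.114×253
Gray = 38.272 + 119.748 + 28.842
Gray = 186.862 → round half up → 187
Gray = 187


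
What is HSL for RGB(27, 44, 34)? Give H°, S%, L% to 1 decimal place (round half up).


Normalize: R'=27/255≈0.1059, G'=44/255≈0.1725, B'=34/255≈0.1333
Max=44/255, Min=27/255, Δ=Max-Min=17/255
L = (Max+Min)/2 = (44+27)/510 = 71/510 = 0.13921… → L = 13.9%
L ≤ 0.5 → S = Δ/(Max+Min) = 17/(44+27) = 17/71 = 0.23943… → S = 23.9%
(the 1/255 factors cancel in S and H, so raw channel differences can be used)
Max is G' → H = 60 × ((B-R)/Δ + 2) = 60 × ((34-27)/17 + 2)
  7/17 + 2 = 0.4117… + 2 = 2.4117…
  H = 60 × 2.4117… = 144.705…° → H = 144.7°
= HSL(144.7°, 23.9%, 13.9%)


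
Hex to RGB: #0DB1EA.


0D → 13 (R)
B1 → 177 (G)
EA → 234 (B)
= RGB(13, 177, 234)


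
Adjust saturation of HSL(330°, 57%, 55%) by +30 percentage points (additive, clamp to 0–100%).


Original S = 57%
Adjustment = +30 percentage points
New S = 57 + (30) = 87
Clamp to [0, 100] → 87
= HSL(330°, 87%, 55%)


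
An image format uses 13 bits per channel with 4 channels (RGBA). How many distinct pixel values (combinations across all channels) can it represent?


Total bits = 13 bits/channel × 4 channels = 52 bits
Distinct pixel values = 2^52
= 4,503,599,627,370,496 pixel values


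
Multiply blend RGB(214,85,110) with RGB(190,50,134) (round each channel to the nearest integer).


Multiply: C = A×B/255, rounded to nearest integer
R: 214×190/255 = 40660/255 ≈ 159.451 → 159
G: 85×50/255 = 4250/255 ≈ 16.667 → 17
B: 110×134/255 = 14740/255 ≈ 57.804 → 58
= RGB(159, 17, 58)


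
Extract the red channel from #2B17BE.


Color: #2B17BE
R = 2B = 43
G = 17 = 23
B = BE = 190
Red = 43


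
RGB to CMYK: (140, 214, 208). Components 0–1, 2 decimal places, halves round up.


R'=140/255≈0.5490, G'=214/255≈0.8392, B'=208/255≈0.8157
K = 1 - max(R',G',B') = 1 - 214/255 = 41/255 = 0.16078… → 0.16
(1-R'-K)/(1-K) simplifies to (max-R)/max with max = 214:
C = (214-140)/214 = 74/214 = 0.34579… → 0.35
M = (214-214)/214 = 0/214 = 0 → 0.00
Y = (214-208)/214 = 6/214 = 0.02803… → 0.03
= CMYK(0.35, 0.00, 0.03, 0.16)


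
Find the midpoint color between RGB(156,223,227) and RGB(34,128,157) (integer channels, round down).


Midpoint: each channel = ⌊(C₁+C₂)/2⌋
R: ⌊(156+34)/2⌋ = 95
G: ⌊(223+128)/2⌋ = 175
B: ⌊(227+157)/2⌋ = 192
= RGB(95, 175, 192)


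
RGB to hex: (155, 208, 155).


R = 155 → 9B (hex)
G = 208 → D0 (hex)
B = 155 → 9B (hex)
Hex = #9BD09B


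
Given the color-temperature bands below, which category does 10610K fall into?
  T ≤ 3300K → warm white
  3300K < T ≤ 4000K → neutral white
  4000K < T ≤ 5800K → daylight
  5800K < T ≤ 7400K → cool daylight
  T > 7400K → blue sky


Temperature: 10610K
10610K > 7400K → blue sky
Classification: blue sky


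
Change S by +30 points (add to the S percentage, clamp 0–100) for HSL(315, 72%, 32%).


Original S = 72%
Adjustment = +30 percentage points
New S = 72 + (30) = 102
Clamp to [0, 100] → 100
= HSL(315°, 100%, 32%)


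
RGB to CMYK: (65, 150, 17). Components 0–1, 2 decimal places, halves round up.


R'=65/255≈0.2549, G'=150/255≈0.5882, B'=17/255≈0.0667
K = 1 - max(R',G',B') = 1 - 150/255 = 105/255 = 0.41176… → 0.41
(1-R'-K)/(1-K) simplifies to (max-R)/max with max = 150:
C = (150-65)/150 = 85/150 = 0.56666… → 0.57
M = (150-150)/150 = 0/150 = 0 → 0.00
Y = (150-17)/150 = 133/150 = 0.88666… → 0.89
= CMYK(0.57, 0.00, 0.89, 0.41)


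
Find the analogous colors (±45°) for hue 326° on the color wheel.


Base hue: 326°
Left analog: (326 - 45) mod 360 = 281°
Right analog: (326 + 45) mod 360 = 11°
Analogous hues = 281° and 11°


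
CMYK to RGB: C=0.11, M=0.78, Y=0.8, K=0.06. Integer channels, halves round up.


R = 255 × (1-C) × (1-K) = 255 × 0.89 × 0.94 = 213.333 → 213
G = 255 × (1-M) × (1-K) = 255 × 0.22 × 0.94 = 52.734 → 53
B = 255 × (1-Y) × (1-K) = 255 × 0.20 × 0.94 = 47.94 → 48
= RGB(213, 53, 48)


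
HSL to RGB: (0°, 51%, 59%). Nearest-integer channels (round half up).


H=0°, S=0.51, L=0.59
C = (1-|2L-1|)×S = (1-|0.18|)×0.51 = 0.4182
H' = H/60 = 0/60 ≈ 0.0000; X = C×(1-|H' mod 2 - 1|) = 0.0
m = L - C/2 = 0.59 - 0.2091 = 0.3809
Sector ⌊H'⌋ = 0 → (R',G',B') = (0.4182, 0.0, 0.0)
RGB = ((R'+m)×255, (G'+m)×255, (B'+m)×255) = (203.7705, 97.1295, 97.1295)
Round half up → RGB(204, 97, 97)


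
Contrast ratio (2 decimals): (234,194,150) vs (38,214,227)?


Linearize each sRGB channel c=v/255: c/12.92 if c ≤ 0.04045 else ((c+0.055)/1.055)^2.4
L = 0.2126×R_lin + 0.7152×G_lin + 0.0722×B_lin
Color 1 (234,194,150):
  R=234: 234/255≈0.9176 > 0.04045 → ((0.9176+0.055)/1.055)^2.4 ≈ 0.82279
  G=194: 194/255≈0.7608 > 0.04045 → ((0.7608+0.055)/1.055)^2.4 ≈ 0.53948
  B=150: 150/255≈0.5882 > 0.04045 → ((0.5882+0.055)/1.055)^2.4 ≈ 0.30499
  L1 = 0.2126×0.82279 + 0.7152×0.53948 + 0.0722×0.30499 ≈ 0.58278
Color 2 (38,214,227):
  R=38: 38/255≈0.1490 > 0.04045 → ((0.1490+0.055)/1.055)^2.4 ≈ 0.01938
  G=214: 214/255≈0.8392 > 0.04045 → ((0.8392+0.055)/1.055)^2.4 ≈ 0.67244
  B=227: 227/255≈0.8902 > 0.04045 → ((0.8902+0.055)/1.055)^2.4 ≈ 0.76815
  L2 = 0.2126×0.01938 + 0.7152×0.67244 + 0.0722×0.76815 ≈ 0.54051
Lighter = 0.58278, Darker = 0.54051
Ratio = (L_lighter + 0.05) / (L_darker + 0.05)
Ratio = (0.58278 + 0.05) / (0.54051 + 0.05) = 0.63278 / 0.59051 ≈ 1.0716
Ratio ≈ 1.07:1


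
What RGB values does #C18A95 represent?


C1 → 193 (R)
8A → 138 (G)
95 → 149 (B)
= RGB(193, 138, 149)


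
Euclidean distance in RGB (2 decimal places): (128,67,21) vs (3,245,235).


d = √[(R₁-R₂)² + (G₁-G₂)² + (B₁-B₂)²]
d = √[(128-3)² + (67-245)² + (21-235)²]
d = √[15625 + 31684 + 45796]
d = √93105
d ≈ 305.13


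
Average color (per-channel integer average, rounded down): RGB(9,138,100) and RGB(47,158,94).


Midpoint: each channel = ⌊(C₁+C₂)/2⌋
R: ⌊(9+47)/2⌋ = 28
G: ⌊(138+158)/2⌋ = 148
B: ⌊(100+94)/2⌋ = 97
= RGB(28, 148, 97)


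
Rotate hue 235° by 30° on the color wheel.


New hue = (H + rotation) mod 360
New hue = (235 + 30) mod 360
= 265 mod 360
= 265°


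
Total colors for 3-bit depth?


Colors = 2^bits = 2^3
= 8 colors


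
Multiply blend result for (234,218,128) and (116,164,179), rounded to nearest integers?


Multiply: C = A×B/255, rounded to nearest integer
R: 234×116/255 = 27144/255 ≈ 106.447 → 106
G: 218×164/255 = 35752/255 ≈ 140.204 → 140
B: 128×179/255 = 22912/255 ≈ 89.851 → 90
= RGB(106, 140, 90)


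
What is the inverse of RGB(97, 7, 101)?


Invert: (255-R, 255-G, 255-B)
R: 255-97 = 158
G: 255-7 = 248
B: 255-101 = 154
= RGB(158, 248, 154)


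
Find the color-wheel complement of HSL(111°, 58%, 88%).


Complement = opposite side of color wheel = hue + 180°
H' = (111 + 180) mod 360 = 291°
S and L unchanged.
= HSL(291°, 58%, 88%)


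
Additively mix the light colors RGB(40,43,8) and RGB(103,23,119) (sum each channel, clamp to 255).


Additive: each channel = min(255, C₁+C₂)
R: 40+103 = 143 → 143
G: 43+23 = 66 → 66
B: 8+119 = 127 → 127
= RGB(143, 66, 127)


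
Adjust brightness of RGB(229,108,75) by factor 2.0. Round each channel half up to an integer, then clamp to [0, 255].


Multiply each channel by 2.0, round half up, clamp to [0, 255]
R: 229×2.0 = 458 → clamp → 255
G: 108×2.0 = 216
B: 75×2.0 = 150
= RGB(255, 216, 150)


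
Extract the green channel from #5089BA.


Color: #5089BA
R = 50 = 80
G = 89 = 137
B = BA = 186
Green = 137


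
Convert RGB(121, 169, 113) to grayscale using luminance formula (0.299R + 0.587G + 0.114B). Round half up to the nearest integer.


Gray = 0.299×R + 0.587×G + 0.114×B
Gray = 0.299×121 + 0.587×169 + 0.114×113
Gray = 36.179 + 99.203 + 12.882
Gray = 148.264 → round half up → 148
Gray = 148


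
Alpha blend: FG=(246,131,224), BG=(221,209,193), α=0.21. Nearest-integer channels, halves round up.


C = α×F + (1-α)×B, with 1-α = 0.79
R: 0.21×246 + 0.79×221 = 51.66 + 174.59 = 226.25 → 226
G: 0.21×131 + 0.79×209 = 27.51 + 165.11 = 192.62 → 193
B: 0.21×224 + 0.79×193 = 47.04 + 152.47 = 199.51 → 200
= RGB(226, 193, 200)


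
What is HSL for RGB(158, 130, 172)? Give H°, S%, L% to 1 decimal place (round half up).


Normalize: R'=158/255≈0.6196, G'=130/255≈0.5098, B'=172/255≈0.6745
Max=172/255, Min=130/255, Δ=Max-Min=42/255
L = (Max+Min)/2 = (172+130)/510 = 302/510 = 0.59215… → L = 59.2%
L > 0.5 → S = Δ/(2-Max-Min) = 42/(510-172-130) = 42/208 = 0.20192… → S = 20.2%
(the 1/255 factors cancel in S and H, so raw channel differences can be used)
Max is B' → H = 60 × ((R-G)/Δ + 4) = 60 × ((158-130)/42 + 4)
  28/42 + 4 = 0.6666… + 4 = 4.6666…
  H = 60 × 4.6666… = 280° → H = 280.0°
= HSL(280.0°, 20.2%, 59.2%)


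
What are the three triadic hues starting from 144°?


Triadic: equally spaced at 120° intervals
H1 = 144°
H2 = (144 + 120) mod 360 = 264°
H3 = (144 + 240) mod 360 = 24°
Triadic = 144°, 264°, 24°


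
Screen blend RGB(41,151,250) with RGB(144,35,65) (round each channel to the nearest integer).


Screen: C = 255 - (255-A)×(255-B)/255, rounded to nearest integer
R: 255 - (255-41)×(255-144)/255 = 255 - 23754/255 ≈ 255 - 93.153 = 161.847 → 162
G: 255 - (255-151)×(255-35)/255 = 255 - 22880/255 ≈ 255 - 89.725 = 165.275 → 165
B: 255 - (255-250)×(255-65)/255 = 255 - 950/255 ≈ 255 - 3.725 = 251.275 → 251
= RGB(162, 165, 251)


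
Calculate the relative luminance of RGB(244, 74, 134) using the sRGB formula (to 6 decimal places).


Linearize each channel (sRGB transfer function): c = v/255; c_lin = c/12.92 if c ≤ 0.04045, else ((c+0.055)/1.055)^2.4
  R: 244/255 ≈ 0.956863 > 0.04045 → ((0.956863+0.055)/1.055)^2.4 ≈ 0.904661
  G: 74/255 ≈ 0.290196 > 0.04045 → ((0.290196+0.055)/1.055)^2.4 ≈ 0.068478
  B: 134/255 ≈ 0.525490 > 0.04045 → ((0.525490+0.055)/1.055)^2.4 ≈ 0.238398
R_lin = 0.904661, G_lin = 0.068478, B_lin = 0.238398
L = 0.2126×R + 0.7152×G + 0.0722×B
L = 0.2126×0.904661 + 0.7152×0.068478 + 0.0722×0.238398
L ≈ 0.258519


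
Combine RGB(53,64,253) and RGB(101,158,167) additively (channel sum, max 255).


Additive: each channel = min(255, C₁+C₂)
R: 53+101 = 154 → 154
G: 64+158 = 222 → 222
B: 253+167 = 420 → 255
= RGB(154, 222, 255)


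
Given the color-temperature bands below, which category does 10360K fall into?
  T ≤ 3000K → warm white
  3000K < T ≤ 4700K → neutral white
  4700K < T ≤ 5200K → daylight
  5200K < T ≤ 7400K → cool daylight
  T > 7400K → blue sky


Temperature: 10360K
10360K > 7400K → blue sky
Classification: blue sky


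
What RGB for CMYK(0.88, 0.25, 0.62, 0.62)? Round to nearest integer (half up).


R = 255 × (1-C) × (1-K) = 255 × 0.12 × 0.38 = 11.628 → 12
G = 255 × (1-M) × (1-K) = 255 × 0.75 × 0.38 = 72.675 → 73
B = 255 × (1-Y) × (1-K) = 255 × 0.38 × 0.38 = 36.822 → 37
= RGB(12, 73, 37)


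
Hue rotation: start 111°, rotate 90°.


New hue = (H + rotation) mod 360
New hue = (111 + 90) mod 360
= 201 mod 360
= 201°


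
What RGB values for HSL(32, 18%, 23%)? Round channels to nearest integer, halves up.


H=32°, S=0.18, L=0.23
C = (1-|2L-1|)×S = (1-|-0.54|)×0.18 = 0.0828
H' = H/60 = 32/60 ≈ 0.5333; X = C×(1-|H' mod 2 - 1|) = 0.04416
m = L - C/2 = 0.23 - 0.0414 = 0.1886
Sector ⌊H'⌋ = 0 → (R',G',B') = (0.0828, 0.04416, 0.0)
RGB = ((R'+m)×255, (G'+m)×255, (B'+m)×255) = (69.207, 59.3538, 48.093)
Round half up → RGB(69, 59, 48)


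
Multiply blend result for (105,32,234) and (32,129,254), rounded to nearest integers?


Multiply: C = A×B/255, rounded to nearest integer
R: 105×32/255 = 3360/255 ≈ 13.176 → 13
G: 32×129/255 = 4128/255 ≈ 16.188 → 16
B: 234×254/255 = 59436/255 ≈ 233.082 → 233
= RGB(13, 16, 233)


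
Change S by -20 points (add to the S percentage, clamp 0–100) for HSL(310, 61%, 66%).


Original S = 61%
Adjustment = -20 percentage points
New S = 61 + (-20) = 41
Clamp to [0, 100] → 41
= HSL(310°, 41%, 66%)


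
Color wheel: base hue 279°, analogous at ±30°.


Base hue: 279°
Left analog: (279 - 30) mod 360 = 249°
Right analog: (279 + 30) mod 360 = 309°
Analogous hues = 249° and 309°


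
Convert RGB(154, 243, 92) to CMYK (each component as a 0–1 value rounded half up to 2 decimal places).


R'=154/255≈0.6039, G'=243/255≈0.9529, B'=92/255≈0.3608
K = 1 - max(R',G',B') = 1 - 243/255 = 12/255 = 0.04705… → 0.05
(1-R'-K)/(1-K) simplifies to (max-R)/max with max = 243:
C = (243-154)/243 = 89/243 = 0.36625… → 0.37
M = (243-243)/243 = 0/243 = 0 → 0.00
Y = (243-92)/243 = 151/243 = 0.62139… → 0.62
= CMYK(0.37, 0.00, 0.62, 0.05)


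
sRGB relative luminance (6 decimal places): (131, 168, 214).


Linearize each channel (sRGB transfer function): c = v/255; c_lin = c/12.92 if c ≤ 0.04045, else ((c+0.055)/1.055)^2.4
  R: 131/255 ≈ 0.513725 > 0.04045 → ((0.513725+0.055)/1.055)^2.4 ≈ 0.226966
  G: 168/255 ≈ 0.658824 > 0.04045 → ((0.658824+0.055)/1.055)^2.4 ≈ 0.391572
  B: 214/255 ≈ 0.839216 > 0.04045 → ((0.839216+0.055)/1.055)^2.4 ≈ 0.672443
R_lin = 0.226966, G_lin = 0.391572, B_lin = 0.672443
L = 0.2126×R + 0.7152×G + 0.0722×B
L = 0.2126×0.226966 + 0.7152×0.391572 + 0.0722×0.672443
L ≈ 0.376856


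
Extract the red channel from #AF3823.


Color: #AF3823
R = AF = 175
G = 38 = 56
B = 23 = 35
Red = 175


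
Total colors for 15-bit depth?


Colors = 2^bits = 2^15
= 32,768 colors


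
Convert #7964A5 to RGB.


79 → 121 (R)
64 → 100 (G)
A5 → 165 (B)
= RGB(121, 100, 165)


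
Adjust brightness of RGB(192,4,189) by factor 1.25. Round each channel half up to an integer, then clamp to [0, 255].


Multiply each channel by 1.25, round half up, clamp to [0, 255]
R: 192×1.25 = 240
G: 4×1.25 = 5
B: 189×1.25 = 236.25 → round → 236
= RGB(240, 5, 236)


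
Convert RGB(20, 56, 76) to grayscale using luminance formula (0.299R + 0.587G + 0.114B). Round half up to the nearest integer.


Gray = 0.299×R + 0.587×G + 0.114×B
Gray = 0.299×20 + 0.587×56 + 0.114×76
Gray = 5.980 + 32.872 + 8.664
Gray = 47.516 → round half up → 48
Gray = 48


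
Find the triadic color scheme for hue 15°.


Triadic: equally spaced at 120° intervals
H1 = 15°
H2 = (15 + 120) mod 360 = 135°
H3 = (15 + 240) mod 360 = 255°
Triadic = 15°, 135°, 255°


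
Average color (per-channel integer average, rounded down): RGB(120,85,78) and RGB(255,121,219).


Midpoint: each channel = ⌊(C₁+C₂)/2⌋
R: ⌊(120+255)/2⌋ = 187
G: ⌊(85+121)/2⌋ = 103
B: ⌊(78+219)/2⌋ = 148
= RGB(187, 103, 148)


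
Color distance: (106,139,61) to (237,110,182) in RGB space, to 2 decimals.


d = √[(R₁-R₂)² + (G₁-G₂)² + (B₁-B₂)²]
d = √[(106-237)² + (139-110)² + (61-182)²]
d = √[17161 + 841 + 14641]
d = √32643
d ≈ 180.67


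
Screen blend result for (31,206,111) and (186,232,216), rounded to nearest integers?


Screen: C = 255 - (255-A)×(255-B)/255, rounded to nearest integer
R: 255 - (255-31)×(255-186)/255 = 255 - 15456/255 ≈ 255 - 60.612 = 194.388 → 194
G: 255 - (255-206)×(255-232)/255 = 255 - 1127/255 ≈ 255 - 4.420 = 250.580 → 251
B: 255 - (255-111)×(255-216)/255 = 255 - 5616/255 ≈ 255 - 22.024 = 232.976 → 233
= RGB(194, 251, 233)


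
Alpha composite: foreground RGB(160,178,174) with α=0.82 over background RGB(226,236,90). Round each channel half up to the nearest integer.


C = α×F + (1-α)×B, with 1-α = 0.18
R: 0.82×160 + 0.18×226 = 131.20 + 40.68 = 171.88 → 172
G: 0.82×178 + 0.18×236 = 145.96 + 42.48 = 188.44 → 188
B: 0.82×174 + 0.18×90 = 142.68 + 16.20 = 158.88 → 159
= RGB(172, 188, 159)


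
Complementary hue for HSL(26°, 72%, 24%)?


Complement = opposite side of color wheel = hue + 180°
H' = (26 + 180) mod 360 = 206°
S and L unchanged.
= HSL(206°, 72%, 24%)


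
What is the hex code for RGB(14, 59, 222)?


R = 14 → 0E (hex)
G = 59 → 3B (hex)
B = 222 → DE (hex)
Hex = #0E3BDE


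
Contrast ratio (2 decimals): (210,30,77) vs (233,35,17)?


Linearize each sRGB channel c=v/255: c/12.92 if c ≤ 0.04045 else ((c+0.055)/1.055)^2.4
L = 0.2126×R_lin + 0.7152×G_lin + 0.0722×B_lin
Color 1 (210,30,77):
  R=210: 210/255≈0.8235 > 0.04045 → ((0.8235+0.055)/1.055)^2.4 ≈ 0.64448
  G=30: 30/255≈0.1176 > 0.04045 → ((0.1176+0.055)/1.055)^2.4 ≈ 0.01298
  B=77: 77/255≈0.3020 > 0.04045 → ((0.3020+0.055)/1.055)^2.4 ≈ 0.07421
  L1 = 0.2126×0.64448 + 0.7152×0.01298 + 0.0722×0.07421 ≈ 0.15166
Color 2 (233,35,17):
  R=233: 233/255≈0.9137 > 0.04045 → ((0.9137+0.055)/1.055)^2.4 ≈ 0.81485
  G=35: 35/255≈0.1373 > 0.04045 → ((0.1373+0.055)/1.055)^2.4 ≈ 0.01681
  B=17: 17/255≈0.0667 > 0.04045 → ((0.0667+0.055)/1.055)^2.4 ≈ 0.00561
  L2 = 0.2126×0.81485 + 0.7152×0.01681 + 0.0722×0.00561 ≈ 0.18566
Lighter = 0.18566, Darker = 0.15166
Ratio = (L_lighter + 0.05) / (L_darker + 0.05)
Ratio = (0.18566 + 0.05) / (0.15166 + 0.05) = 0.23566 / 0.20166 ≈ 1.1686
Ratio ≈ 1.17:1


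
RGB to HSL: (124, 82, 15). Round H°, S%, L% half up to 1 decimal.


Normalize: R'=124/255≈0.4863, G'=82/255≈0.3216, B'=15/255≈0.0588
Max=124/255, Min=15/255, Δ=Max-Min=109/255
L = (Max+Min)/2 = (124+15)/510 = 139/510 = 0.27254… → L = 27.3%
L ≤ 0.5 → S = Δ/(Max+Min) = 109/(124+15) = 109/139 = 0.78417… → S = 78.4%
(the 1/255 factors cancel in S and H, so raw channel differences can be used)
Max is R' → H = 60 × (((G-B)/Δ) mod 6) = 60 × (((82-15)/109) mod 6)
  67/109 = 0.6146…
  H = 60 × 0.6146… = 36.880…° → H = 36.9°
= HSL(36.9°, 78.4%, 27.3%)


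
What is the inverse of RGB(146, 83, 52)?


Invert: (255-R, 255-G, 255-B)
R: 255-146 = 109
G: 255-83 = 172
B: 255-52 = 203
= RGB(109, 172, 203)


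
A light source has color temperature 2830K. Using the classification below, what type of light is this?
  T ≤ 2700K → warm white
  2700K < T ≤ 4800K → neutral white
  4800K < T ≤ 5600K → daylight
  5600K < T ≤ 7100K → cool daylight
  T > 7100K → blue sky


Temperature: 2830K
2700K < 2830K ≤ 4800K → neutral white
Classification: neutral white


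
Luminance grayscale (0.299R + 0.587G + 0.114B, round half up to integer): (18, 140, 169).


Gray = 0.299×R + 0.587×G + 0.114×B
Gray = 0.299×18 + 0.587×140 + 0.114×169
Gray = 5.382 + 82.180 + 19.266
Gray = 106.828 → round half up → 107
Gray = 107


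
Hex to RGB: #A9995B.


A9 → 169 (R)
99 → 153 (G)
5B → 91 (B)
= RGB(169, 153, 91)


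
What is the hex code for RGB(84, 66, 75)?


R = 84 → 54 (hex)
G = 66 → 42 (hex)
B = 75 → 4B (hex)
Hex = #54424B


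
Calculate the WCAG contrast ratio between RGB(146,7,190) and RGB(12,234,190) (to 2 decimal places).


Linearize each sRGB channel c=v/255: c/12.92 if c ≤ 0.04045 else ((c+0.055)/1.055)^2.4
L = 0.2126×R_lin + 0.7152×G_lin + 0.0722×B_lin
Color 1 (146,7,190):
  R=146: 146/255≈0.5725 > 0.04045 → ((0.5725+0.055)/1.055)^2.4 ≈ 0.28744
  G=7: 7/255≈0.0275 ≤ 0.04045 → 0.0275/12.92 ≈ 0.00212
  B=190: 190/255≈0.7451 > 0.04045 → ((0.7451+0.055)/1.055)^2.4 ≈ 0.51492
  L1 = 0.2126×0.28744 + 0.7152×0.00212 + 0.0722×0.51492 ≈ 0.09981
Color 2 (12,234,190):
  R=12: 12/255≈0.0471 > 0.04045 → ((0.0471+0.055)/1.055)^2.4 ≈ 0.00368
  G=234: 234/255≈0.9176 > 0.04045 → ((0.9176+0.055)/1.055)^2.4 ≈ 0.82279
  B=190: 190/255≈0.7451 > 0.04045 → ((0.7451+0.055)/1.055)^2.4 ≈ 0.51492
  L2 = 0.2126×0.00368 + 0.7152×0.82279 + 0.0722×0.51492 ≈ 0.62642
Lighter = 0.62642, Darker = 0.09981
Ratio = (L_lighter + 0.05) / (L_darker + 0.05)
Ratio = (0.62642 + 0.05) / (0.09981 + 0.05) = 0.67642 / 0.14981 ≈ 4.5153
Ratio ≈ 4.52:1
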